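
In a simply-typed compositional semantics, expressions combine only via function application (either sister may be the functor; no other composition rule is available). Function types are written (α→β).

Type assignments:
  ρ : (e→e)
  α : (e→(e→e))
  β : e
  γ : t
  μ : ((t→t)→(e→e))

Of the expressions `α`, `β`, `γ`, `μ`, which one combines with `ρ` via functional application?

α : (e→(e→e)) — neither side's domain matches the other.
β — combines: ρ : (e→e) takes β : e as argument, giving e.
γ : t — neither side's domain matches the other.
μ : ((t→t)→(e→e)) — neither side's domain matches the other.

β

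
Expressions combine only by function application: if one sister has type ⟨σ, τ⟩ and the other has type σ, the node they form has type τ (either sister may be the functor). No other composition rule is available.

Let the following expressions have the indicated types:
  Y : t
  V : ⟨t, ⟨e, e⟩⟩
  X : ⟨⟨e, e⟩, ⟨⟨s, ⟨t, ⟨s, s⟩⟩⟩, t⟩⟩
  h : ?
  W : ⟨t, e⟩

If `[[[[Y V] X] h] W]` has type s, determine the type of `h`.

For [[[[Y V] X] h] W] to have type s with W of type ⟨t, e⟩, [[[Y V] X] h] must be the function: [[[Y V] X] h] : ⟨⟨t, e⟩, s⟩.
For [[[Y V] X] h] to have type ⟨⟨t, e⟩, s⟩ with [[Y V] X] of type ⟨⟨s, ⟨t, ⟨s, s⟩⟩⟩, t⟩, h must be the function: h : ⟨⟨⟨s, ⟨t, ⟨s, s⟩⟩⟩, t⟩, ⟨⟨t, e⟩, s⟩⟩.

⟨⟨⟨s, ⟨t, ⟨s, s⟩⟩⟩, t⟩, ⟨⟨t, e⟩, s⟩⟩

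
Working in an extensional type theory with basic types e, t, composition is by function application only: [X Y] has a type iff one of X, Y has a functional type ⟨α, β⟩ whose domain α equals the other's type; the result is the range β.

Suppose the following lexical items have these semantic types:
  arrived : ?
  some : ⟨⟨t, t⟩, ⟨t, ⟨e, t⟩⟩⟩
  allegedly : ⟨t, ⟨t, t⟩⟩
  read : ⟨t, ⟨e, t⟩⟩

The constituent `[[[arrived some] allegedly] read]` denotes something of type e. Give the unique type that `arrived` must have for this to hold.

[[[arrived some] allegedly] read] must have type e. The sister read has type ⟨t, ⟨e, t⟩⟩; that is not a function onto e, so [[arrived some] allegedly] must be the functor, of type ⟨⟨t, ⟨e, t⟩⟩, e⟩.
[[arrived some] allegedly] must have type ⟨⟨t, ⟨e, t⟩⟩, e⟩. The sister allegedly has type ⟨t, ⟨t, t⟩⟩; that is not a function onto ⟨⟨t, ⟨e, t⟩⟩, e⟩, so [arrived some] must be the functor, of type ⟨⟨t, ⟨t, t⟩⟩, ⟨⟨t, ⟨e, t⟩⟩, e⟩⟩.
[arrived some] must have type ⟨⟨t, ⟨t, t⟩⟩, ⟨⟨t, ⟨e, t⟩⟩, e⟩⟩. The sister some has type ⟨⟨t, t⟩, ⟨t, ⟨e, t⟩⟩⟩; that is not a function onto ⟨⟨t, ⟨t, t⟩⟩, ⟨⟨t, ⟨e, t⟩⟩, e⟩⟩, so arrived must be the functor, of type ⟨⟨⟨t, t⟩, ⟨t, ⟨e, t⟩⟩⟩, ⟨⟨t, ⟨t, t⟩⟩, ⟨⟨t, ⟨e, t⟩⟩, e⟩⟩⟩.

⟨⟨⟨t, t⟩, ⟨t, ⟨e, t⟩⟩⟩, ⟨⟨t, ⟨t, t⟩⟩, ⟨⟨t, ⟨e, t⟩⟩, e⟩⟩⟩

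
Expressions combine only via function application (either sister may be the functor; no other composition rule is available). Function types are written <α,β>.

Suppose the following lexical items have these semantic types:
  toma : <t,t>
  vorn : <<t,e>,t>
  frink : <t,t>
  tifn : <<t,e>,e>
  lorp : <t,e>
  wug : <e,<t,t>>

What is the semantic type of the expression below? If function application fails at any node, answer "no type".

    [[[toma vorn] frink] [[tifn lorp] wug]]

[toma vorn]: <t,t> with <<t,e>,t> — neither is a function whose domain matches the other; composition fails here.

no type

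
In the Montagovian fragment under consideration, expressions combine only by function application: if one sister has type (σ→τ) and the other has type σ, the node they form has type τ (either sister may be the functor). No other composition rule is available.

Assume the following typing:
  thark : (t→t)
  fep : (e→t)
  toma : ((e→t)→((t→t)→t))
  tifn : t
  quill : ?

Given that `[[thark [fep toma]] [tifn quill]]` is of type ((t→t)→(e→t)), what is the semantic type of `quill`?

(t→(t→((t→t)→(e→t))))

[[thark [fep toma]] [tifn quill]] must have type ((t→t)→(e→t)). The sister [thark [fep toma]] has type t; that is not a function onto ((t→t)→(e→t)), so [tifn quill] must be the functor, of type (t→((t→t)→(e→t))).
[tifn quill] must have type (t→((t→t)→(e→t))). The sister tifn has type t; that is not a function onto (t→((t→t)→(e→t))), so quill must be the functor, of type (t→(t→((t→t)→(e→t)))).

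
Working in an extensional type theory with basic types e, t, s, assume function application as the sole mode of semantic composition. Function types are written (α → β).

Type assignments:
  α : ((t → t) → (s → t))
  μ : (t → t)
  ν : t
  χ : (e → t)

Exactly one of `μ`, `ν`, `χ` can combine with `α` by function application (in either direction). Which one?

μ — combines: α : ((t → t) → (s → t)) takes μ : (t → t) as argument, giving (s → t).
ν : t — no; α wants (t → t), and ν wants nothing (atomic).
χ : (e → t) — no; α wants (t → t), and χ wants e.

μ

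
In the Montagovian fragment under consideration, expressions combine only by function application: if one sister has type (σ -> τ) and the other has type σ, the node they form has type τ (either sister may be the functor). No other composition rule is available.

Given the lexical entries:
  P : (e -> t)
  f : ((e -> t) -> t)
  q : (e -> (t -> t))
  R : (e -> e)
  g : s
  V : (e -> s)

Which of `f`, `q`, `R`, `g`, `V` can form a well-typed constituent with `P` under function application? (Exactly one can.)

f — combines: f : ((e -> t) -> t) takes P : (e -> t) as argument, giving t.
q : (e -> (t -> t)) — neither side's domain matches the other.
R : (e -> e) — neither side's domain matches the other.
g : s — neither side's domain matches the other.
V : (e -> s) — neither side's domain matches the other.

f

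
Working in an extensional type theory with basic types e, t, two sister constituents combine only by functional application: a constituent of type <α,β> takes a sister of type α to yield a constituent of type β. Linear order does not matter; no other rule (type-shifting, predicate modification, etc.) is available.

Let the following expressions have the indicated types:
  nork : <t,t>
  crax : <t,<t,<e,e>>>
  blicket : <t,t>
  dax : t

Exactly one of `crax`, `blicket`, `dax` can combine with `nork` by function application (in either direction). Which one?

dax

crax : <t,<t,<e,e>>> — nork needs t; crax needs t; neither fits.
blicket : <t,t> — nork needs t; blicket needs t; neither fits.
dax — combines: nork : <t,t> takes dax : t as argument, giving t.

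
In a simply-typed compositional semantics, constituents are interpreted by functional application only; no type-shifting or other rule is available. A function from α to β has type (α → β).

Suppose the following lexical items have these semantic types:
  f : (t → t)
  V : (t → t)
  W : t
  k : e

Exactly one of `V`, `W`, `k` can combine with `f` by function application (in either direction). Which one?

V : (t → t) — does not combine with f.
W — combines: f : (t → t) takes W : t as argument, giving t.
k : e — does not combine with f.

W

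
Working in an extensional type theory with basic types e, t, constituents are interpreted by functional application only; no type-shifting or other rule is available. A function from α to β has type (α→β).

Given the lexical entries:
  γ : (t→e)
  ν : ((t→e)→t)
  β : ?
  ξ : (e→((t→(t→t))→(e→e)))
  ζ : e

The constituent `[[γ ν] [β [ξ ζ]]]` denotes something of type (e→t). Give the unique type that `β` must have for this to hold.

At [[γ ν] [β [ξ ζ]]] (required: (e→t)): [γ ν] is t, which is not a function with range (e→t); hence [β [ξ ζ]] is the functor — type (t→(e→t)).
At [β [ξ ζ]] (required: (t→(e→t))): [ξ ζ] is ((t→(t→t))→(e→e)), which is not a function with range (t→(e→t)); hence β is the functor — type (((t→(t→t))→(e→e))→(t→(e→t))).

(((t→(t→t))→(e→e))→(t→(e→t)))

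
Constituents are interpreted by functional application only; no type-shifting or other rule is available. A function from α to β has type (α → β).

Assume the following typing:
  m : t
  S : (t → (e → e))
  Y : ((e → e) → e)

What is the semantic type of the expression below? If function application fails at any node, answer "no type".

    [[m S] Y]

At [m S], S : (t → (e → e)) takes m : t, giving (e → e).
At [[m S] Y], Y : ((e → e) → e) takes [m S] : (e → e), giving e.

e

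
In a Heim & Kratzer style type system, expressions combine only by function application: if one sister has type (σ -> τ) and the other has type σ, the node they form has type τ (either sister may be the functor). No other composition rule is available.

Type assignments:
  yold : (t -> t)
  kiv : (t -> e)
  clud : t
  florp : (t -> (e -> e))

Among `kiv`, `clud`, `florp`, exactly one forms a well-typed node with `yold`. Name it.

kiv : (t -> e) — does not combine with yold.
clud — combines: yold : (t -> t) takes clud : t as argument, giving t.
florp : (t -> (e -> e)) — does not combine with yold.

clud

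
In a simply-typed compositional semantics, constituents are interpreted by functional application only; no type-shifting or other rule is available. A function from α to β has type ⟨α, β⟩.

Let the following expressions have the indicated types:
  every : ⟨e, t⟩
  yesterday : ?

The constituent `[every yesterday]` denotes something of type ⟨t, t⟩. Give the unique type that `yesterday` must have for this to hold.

⟨⟨e, t⟩, ⟨t, t⟩⟩

[every yesterday] must have type ⟨t, t⟩. The sister every has type ⟨e, t⟩; that is not a function onto ⟨t, t⟩, so yesterday must be the functor, of type ⟨⟨e, t⟩, ⟨t, t⟩⟩.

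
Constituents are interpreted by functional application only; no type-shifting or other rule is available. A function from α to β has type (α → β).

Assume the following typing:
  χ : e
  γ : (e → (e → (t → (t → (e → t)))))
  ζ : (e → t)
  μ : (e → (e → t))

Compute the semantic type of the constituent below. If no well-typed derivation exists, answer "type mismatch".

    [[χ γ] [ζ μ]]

[χ γ]: (e → (e → (t → (t → (e → t))))) applied to e yields (e → (t → (t → (e → t)))).
[ζ μ]: (e → t) and (e → (e → t)) cannot combine by function application — type clash.

type mismatch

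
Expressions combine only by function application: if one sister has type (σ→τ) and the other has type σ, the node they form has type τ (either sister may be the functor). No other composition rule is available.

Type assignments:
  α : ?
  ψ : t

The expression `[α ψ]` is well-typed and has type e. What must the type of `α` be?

[α ψ] must have type e. The sister ψ has type t; that is not a function onto e, so α must be the functor, of type (t→e).

(t→e)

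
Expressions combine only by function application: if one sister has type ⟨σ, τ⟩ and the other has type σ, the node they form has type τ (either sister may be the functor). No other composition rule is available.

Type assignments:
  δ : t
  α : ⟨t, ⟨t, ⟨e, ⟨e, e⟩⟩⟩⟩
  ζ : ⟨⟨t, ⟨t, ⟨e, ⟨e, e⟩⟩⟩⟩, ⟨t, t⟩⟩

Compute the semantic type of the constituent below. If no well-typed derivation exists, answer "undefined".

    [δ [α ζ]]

t

[α ζ]: ζ is ⟨⟨t, ⟨t, ⟨e, ⟨e, e⟩⟩⟩⟩, ⟨t, t⟩⟩, α is ⟨t, ⟨t, ⟨e, ⟨e, e⟩⟩⟩⟩; result ⟨t, t⟩.
[δ [α ζ]]: [α ζ] is ⟨t, t⟩, δ is t; result t.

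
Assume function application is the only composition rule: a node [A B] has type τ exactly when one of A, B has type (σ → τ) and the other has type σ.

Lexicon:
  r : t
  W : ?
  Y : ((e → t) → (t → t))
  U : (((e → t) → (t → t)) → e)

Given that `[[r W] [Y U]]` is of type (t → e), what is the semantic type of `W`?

For [[r W] [Y U]] to have type (t → e) with [Y U] of type e, [r W] must be the function: [r W] : (e → (t → e)).
For [r W] to have type (e → (t → e)) with r of type t, W must be the function: W : (t → (e → (t → e))).

(t → (e → (t → e)))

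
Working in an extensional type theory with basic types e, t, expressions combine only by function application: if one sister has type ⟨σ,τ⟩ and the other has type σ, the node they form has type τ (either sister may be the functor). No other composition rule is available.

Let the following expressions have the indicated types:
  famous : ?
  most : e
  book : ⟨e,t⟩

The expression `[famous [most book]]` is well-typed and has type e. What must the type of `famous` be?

[famous [most book]] must have type e. The sister [most book] has type t; that is not a function onto e, so famous must be the functor, of type ⟨t,e⟩.

⟨t,e⟩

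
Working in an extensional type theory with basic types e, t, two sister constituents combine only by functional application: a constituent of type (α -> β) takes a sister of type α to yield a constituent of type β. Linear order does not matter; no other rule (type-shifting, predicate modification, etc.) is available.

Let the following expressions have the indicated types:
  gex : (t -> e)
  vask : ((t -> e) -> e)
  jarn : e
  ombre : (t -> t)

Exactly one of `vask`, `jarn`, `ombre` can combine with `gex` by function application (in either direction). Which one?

vask

vask — combines: vask : ((t -> e) -> e) takes gex : (t -> e) as argument, giving e.
jarn : e — no; gex wants t, and jarn wants nothing (atomic).
ombre : (t -> t) — no; gex wants t, and ombre wants t.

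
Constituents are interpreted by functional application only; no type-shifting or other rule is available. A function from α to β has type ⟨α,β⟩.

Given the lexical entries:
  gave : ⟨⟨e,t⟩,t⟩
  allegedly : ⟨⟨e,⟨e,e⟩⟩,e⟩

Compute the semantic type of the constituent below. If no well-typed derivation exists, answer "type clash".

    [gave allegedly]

type clash

[gave allegedly]: ⟨⟨e,t⟩,t⟩ with ⟨⟨e,⟨e,e⟩⟩,e⟩ — neither is a function whose domain matches the other; composition fails here.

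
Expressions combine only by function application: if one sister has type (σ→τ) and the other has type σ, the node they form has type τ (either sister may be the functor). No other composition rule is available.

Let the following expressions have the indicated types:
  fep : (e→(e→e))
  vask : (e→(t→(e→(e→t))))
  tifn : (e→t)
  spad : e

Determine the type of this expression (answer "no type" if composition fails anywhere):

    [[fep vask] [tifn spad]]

[fep vask]: (e→(e→e)) and (e→(t→(e→(e→t)))) cannot combine by function application — type clash.

no type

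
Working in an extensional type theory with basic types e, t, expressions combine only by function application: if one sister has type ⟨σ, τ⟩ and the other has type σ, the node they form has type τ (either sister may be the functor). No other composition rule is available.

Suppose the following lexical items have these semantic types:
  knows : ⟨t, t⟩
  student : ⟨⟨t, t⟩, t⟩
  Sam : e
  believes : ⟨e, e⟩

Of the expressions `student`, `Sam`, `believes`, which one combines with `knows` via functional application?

student — combines: student : ⟨⟨t, t⟩, t⟩ takes knows : ⟨t, t⟩ as argument, giving t.
Sam : e — knows needs t; Sam needs nothing (atomic); neither fits.
believes : ⟨e, e⟩ — knows needs t; believes needs e; neither fits.

student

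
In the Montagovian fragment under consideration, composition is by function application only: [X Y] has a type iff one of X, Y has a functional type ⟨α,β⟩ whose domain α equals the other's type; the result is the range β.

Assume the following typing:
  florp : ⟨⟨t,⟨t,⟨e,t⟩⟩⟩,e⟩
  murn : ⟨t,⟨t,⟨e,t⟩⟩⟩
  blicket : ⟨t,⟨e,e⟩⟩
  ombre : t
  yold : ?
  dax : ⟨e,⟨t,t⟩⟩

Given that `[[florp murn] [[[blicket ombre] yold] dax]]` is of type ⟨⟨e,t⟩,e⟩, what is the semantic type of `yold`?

[[florp murn] [[[blicket ombre] yold] dax]] must have type ⟨⟨e,t⟩,e⟩. The sister [florp murn] has type e; that is not a function onto ⟨⟨e,t⟩,e⟩, so [[[blicket ombre] yold] dax] must be the functor, of type ⟨e,⟨⟨e,t⟩,e⟩⟩.
[[[blicket ombre] yold] dax] must have type ⟨e,⟨⟨e,t⟩,e⟩⟩. The sister dax has type ⟨e,⟨t,t⟩⟩; that is not a function onto ⟨e,⟨⟨e,t⟩,e⟩⟩, so [[blicket ombre] yold] must be the functor, of type ⟨⟨e,⟨t,t⟩⟩,⟨e,⟨⟨e,t⟩,e⟩⟩⟩.
[[blicket ombre] yold] must have type ⟨⟨e,⟨t,t⟩⟩,⟨e,⟨⟨e,t⟩,e⟩⟩⟩. The sister [blicket ombre] has type ⟨e,e⟩; that is not a function onto ⟨⟨e,⟨t,t⟩⟩,⟨e,⟨⟨e,t⟩,e⟩⟩⟩, so yold must be the functor, of type ⟨⟨e,e⟩,⟨⟨e,⟨t,t⟩⟩,⟨e,⟨⟨e,t⟩,e⟩⟩⟩⟩.

⟨⟨e,e⟩,⟨⟨e,⟨t,t⟩⟩,⟨e,⟨⟨e,t⟩,e⟩⟩⟩⟩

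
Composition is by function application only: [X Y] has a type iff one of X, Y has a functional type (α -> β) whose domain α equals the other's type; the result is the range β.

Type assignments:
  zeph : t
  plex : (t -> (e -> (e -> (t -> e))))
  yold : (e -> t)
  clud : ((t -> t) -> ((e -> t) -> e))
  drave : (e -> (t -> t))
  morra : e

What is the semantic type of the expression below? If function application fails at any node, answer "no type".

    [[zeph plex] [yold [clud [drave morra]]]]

[zeph plex] — plex of type (t -> (e -> (e -> (t -> e)))) combines with zeph of type t: type (e -> (e -> (t -> e))).
[drave morra] — drave of type (e -> (t -> t)) combines with morra of type e: type (t -> t).
[clud [drave morra]] — clud of type ((t -> t) -> ((e -> t) -> e)) combines with [drave morra] of type (t -> t): type ((e -> t) -> e).
[yold [clud [drave morra]]] — [clud [drave morra]] of type ((e -> t) -> e) combines with yold of type (e -> t): type e.
[[zeph plex] [yold [clud [drave morra]]]] — [zeph plex] of type (e -> (e -> (t -> e))) combines with [yold [clud [drave morra]]] of type e: type (e -> (t -> e)).

(e -> (t -> e))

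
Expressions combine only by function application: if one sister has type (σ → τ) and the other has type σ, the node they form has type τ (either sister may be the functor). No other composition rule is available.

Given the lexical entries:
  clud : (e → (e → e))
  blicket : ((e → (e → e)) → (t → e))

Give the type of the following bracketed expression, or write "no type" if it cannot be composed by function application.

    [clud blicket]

(t → e)

[clud blicket]: functor blicket : ((e → (e → e)) → (t → e)), argument clud : (e → (e → e)); result (t → e).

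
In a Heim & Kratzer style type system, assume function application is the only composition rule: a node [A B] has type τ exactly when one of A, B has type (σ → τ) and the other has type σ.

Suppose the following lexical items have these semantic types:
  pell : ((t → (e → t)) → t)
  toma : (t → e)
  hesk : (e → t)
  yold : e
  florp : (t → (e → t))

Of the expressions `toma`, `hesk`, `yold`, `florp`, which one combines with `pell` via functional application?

toma : (t → e) — no; pell wants (t → (e → t)), and toma wants t.
hesk : (e → t) — no; pell wants (t → (e → t)), and hesk wants e.
yold : e — no; pell wants (t → (e → t)), and yold wants nothing (atomic).
florp — combines: pell : ((t → (e → t)) → t) takes florp : (t → (e → t)) as argument, giving t.

florp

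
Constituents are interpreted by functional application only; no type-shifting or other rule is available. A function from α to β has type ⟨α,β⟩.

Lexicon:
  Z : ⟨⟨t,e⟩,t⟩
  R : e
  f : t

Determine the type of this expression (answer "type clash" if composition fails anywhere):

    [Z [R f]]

[R f]: e and t cannot combine by function application — type clash.

type clash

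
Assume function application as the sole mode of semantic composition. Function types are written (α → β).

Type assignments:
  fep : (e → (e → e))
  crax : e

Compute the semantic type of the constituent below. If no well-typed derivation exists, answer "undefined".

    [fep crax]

[fep crax] — fep of type (e → (e → e)) combines with crax of type e: type (e → e).

(e → e)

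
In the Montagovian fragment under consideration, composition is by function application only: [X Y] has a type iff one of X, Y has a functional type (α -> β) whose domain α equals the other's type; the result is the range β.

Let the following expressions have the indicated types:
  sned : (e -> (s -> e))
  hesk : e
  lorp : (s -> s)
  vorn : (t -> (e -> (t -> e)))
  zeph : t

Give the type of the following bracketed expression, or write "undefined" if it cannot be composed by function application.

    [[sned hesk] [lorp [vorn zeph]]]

undefined

[sned hesk]: functor sned : (e -> (s -> e)), argument hesk : e; result (s -> e).
[vorn zeph]: functor vorn : (t -> (e -> (t -> e))), argument zeph : t; result (e -> (t -> e)).
[lorp [vorn zeph]]: (s -> s) and (e -> (t -> e)) cannot combine by function application — type clash.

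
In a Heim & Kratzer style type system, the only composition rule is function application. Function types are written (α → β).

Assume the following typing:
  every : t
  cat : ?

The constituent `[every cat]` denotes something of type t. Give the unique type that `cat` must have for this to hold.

For [every cat] to have type t with every of type t, cat must be the function: cat : (t → t).

(t → t)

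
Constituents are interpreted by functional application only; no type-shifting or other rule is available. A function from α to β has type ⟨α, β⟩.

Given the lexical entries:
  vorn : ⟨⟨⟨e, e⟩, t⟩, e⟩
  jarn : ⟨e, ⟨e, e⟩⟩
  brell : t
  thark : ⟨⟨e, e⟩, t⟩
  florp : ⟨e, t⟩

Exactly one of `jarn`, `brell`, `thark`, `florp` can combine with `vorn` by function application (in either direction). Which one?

jarn : ⟨e, ⟨e, e⟩⟩ — vorn needs ⟨⟨e, e⟩, t⟩; jarn needs e; neither fits.
brell : t — vorn needs ⟨⟨e, e⟩, t⟩; brell needs nothing (atomic); neither fits.
thark — combines: vorn : ⟨⟨⟨e, e⟩, t⟩, e⟩ takes thark : ⟨⟨e, e⟩, t⟩ as argument, giving e.
florp : ⟨e, t⟩ — vorn needs ⟨⟨e, e⟩, t⟩; florp needs e; neither fits.

thark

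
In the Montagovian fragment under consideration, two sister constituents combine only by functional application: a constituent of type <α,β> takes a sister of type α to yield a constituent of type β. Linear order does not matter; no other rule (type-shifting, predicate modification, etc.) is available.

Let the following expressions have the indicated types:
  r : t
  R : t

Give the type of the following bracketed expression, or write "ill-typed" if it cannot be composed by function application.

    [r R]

At [r R]: neither t nor t can take the other as argument; the node is ill-typed.

ill-typed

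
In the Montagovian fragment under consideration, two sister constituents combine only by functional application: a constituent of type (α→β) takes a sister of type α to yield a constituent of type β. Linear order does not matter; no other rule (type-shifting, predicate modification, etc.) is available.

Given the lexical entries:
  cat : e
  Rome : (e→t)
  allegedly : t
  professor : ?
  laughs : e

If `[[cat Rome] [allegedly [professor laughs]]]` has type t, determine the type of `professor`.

(e→(t→(t→t)))

For [[cat Rome] [allegedly [professor laughs]]] to have type t with [cat Rome] of type t, [allegedly [professor laughs]] must be the function: [allegedly [professor laughs]] : (t→t).
For [allegedly [professor laughs]] to have type (t→t) with allegedly of type t, [professor laughs] must be the function: [professor laughs] : (t→(t→t)).
For [professor laughs] to have type (t→(t→t)) with laughs of type e, professor must be the function: professor : (e→(t→(t→t))).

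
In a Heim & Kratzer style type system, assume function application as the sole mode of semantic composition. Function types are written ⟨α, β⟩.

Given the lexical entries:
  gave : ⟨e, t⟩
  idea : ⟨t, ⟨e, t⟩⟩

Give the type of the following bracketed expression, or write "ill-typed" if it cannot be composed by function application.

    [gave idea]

[gave idea]: ⟨e, t⟩ with ⟨t, ⟨e, t⟩⟩ — neither is a function whose domain matches the other; composition fails here.

ill-typed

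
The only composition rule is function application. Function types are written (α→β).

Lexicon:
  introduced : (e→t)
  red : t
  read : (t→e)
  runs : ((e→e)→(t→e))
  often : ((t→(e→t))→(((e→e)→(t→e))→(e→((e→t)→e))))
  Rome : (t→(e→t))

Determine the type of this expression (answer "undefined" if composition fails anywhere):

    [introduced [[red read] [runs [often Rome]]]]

e

[red read]: read is (t→e), red is t; result e.
[often Rome]: often is ((t→(e→t))→(((e→e)→(t→e))→(e→((e→t)→e)))), Rome is (t→(e→t)); result (((e→e)→(t→e))→(e→((e→t)→e))).
[runs [often Rome]]: [often Rome] is (((e→e)→(t→e))→(e→((e→t)→e))), runs is ((e→e)→(t→e)); result (e→((e→t)→e)).
[[red read] [runs [often Rome]]]: [runs [often Rome]] is (e→((e→t)→e)), [red read] is e; result ((e→t)→e).
[introduced [[red read] [runs [often Rome]]]]: [[red read] [runs [often Rome]]] is ((e→t)→e), introduced is (e→t); result e.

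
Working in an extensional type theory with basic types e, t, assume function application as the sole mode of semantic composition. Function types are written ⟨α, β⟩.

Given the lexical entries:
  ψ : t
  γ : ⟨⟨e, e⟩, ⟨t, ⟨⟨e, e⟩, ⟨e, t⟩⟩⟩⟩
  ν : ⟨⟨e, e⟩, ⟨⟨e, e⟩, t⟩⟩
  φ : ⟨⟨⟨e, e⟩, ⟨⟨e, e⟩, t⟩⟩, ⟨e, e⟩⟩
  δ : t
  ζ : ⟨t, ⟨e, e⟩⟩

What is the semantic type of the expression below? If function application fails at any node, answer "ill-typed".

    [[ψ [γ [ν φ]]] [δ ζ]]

[ν φ]: functor φ : ⟨⟨⟨e, e⟩, ⟨⟨e, e⟩, t⟩⟩, ⟨e, e⟩⟩, argument ν : ⟨⟨e, e⟩, ⟨⟨e, e⟩, t⟩⟩; result ⟨e, e⟩.
[γ [ν φ]]: functor γ : ⟨⟨e, e⟩, ⟨t, ⟨⟨e, e⟩, ⟨e, t⟩⟩⟩⟩, argument [ν φ] : ⟨e, e⟩; result ⟨t, ⟨⟨e, e⟩, ⟨e, t⟩⟩⟩.
[ψ [γ [ν φ]]]: functor [γ [ν φ]] : ⟨t, ⟨⟨e, e⟩, ⟨e, t⟩⟩⟩, argument ψ : t; result ⟨⟨e, e⟩, ⟨e, t⟩⟩.
[δ ζ]: functor ζ : ⟨t, ⟨e, e⟩⟩, argument δ : t; result ⟨e, e⟩.
[[ψ [γ [ν φ]]] [δ ζ]]: functor [ψ [γ [ν φ]]] : ⟨⟨e, e⟩, ⟨e, t⟩⟩, argument [δ ζ] : ⟨e, e⟩; result ⟨e, t⟩.

⟨e, t⟩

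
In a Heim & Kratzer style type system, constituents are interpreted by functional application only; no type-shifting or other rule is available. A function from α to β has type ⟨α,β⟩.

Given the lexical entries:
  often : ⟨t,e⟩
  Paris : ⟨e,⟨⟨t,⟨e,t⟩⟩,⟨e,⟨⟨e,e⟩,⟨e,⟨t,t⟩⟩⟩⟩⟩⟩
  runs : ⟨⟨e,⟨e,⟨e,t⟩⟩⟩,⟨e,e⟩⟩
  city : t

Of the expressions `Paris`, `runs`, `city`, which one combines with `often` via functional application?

Paris : ⟨e,⟨⟨t,⟨e,t⟩⟩,⟨e,⟨⟨e,e⟩,⟨e,⟨t,t⟩⟩⟩⟩⟩⟩ — does not combine with often.
runs : ⟨⟨e,⟨e,⟨e,t⟩⟩⟩,⟨e,e⟩⟩ — does not combine with often.
city — combines: often : ⟨t,e⟩ takes city : t as argument, giving e.

city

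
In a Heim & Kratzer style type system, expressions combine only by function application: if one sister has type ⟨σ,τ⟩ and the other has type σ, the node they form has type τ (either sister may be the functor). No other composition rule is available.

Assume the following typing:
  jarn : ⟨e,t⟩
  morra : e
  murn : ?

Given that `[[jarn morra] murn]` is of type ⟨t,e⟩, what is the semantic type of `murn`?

⟨t,⟨t,e⟩⟩

At [[jarn morra] murn] (required: ⟨t,e⟩): [jarn morra] is t, which is not a function with range ⟨t,e⟩; hence murn is the functor — type ⟨t,⟨t,e⟩⟩.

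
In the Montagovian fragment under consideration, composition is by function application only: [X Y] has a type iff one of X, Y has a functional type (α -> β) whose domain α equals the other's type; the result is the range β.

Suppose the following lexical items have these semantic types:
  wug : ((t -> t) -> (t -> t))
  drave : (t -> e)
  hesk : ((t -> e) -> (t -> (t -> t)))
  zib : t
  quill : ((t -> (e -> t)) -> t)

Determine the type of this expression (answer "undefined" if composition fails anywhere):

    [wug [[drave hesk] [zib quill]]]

[drave hesk]: functor hesk : ((t -> e) -> (t -> (t -> t))), argument drave : (t -> e); result (t -> (t -> t)).
[zib quill]: t and ((t -> (e -> t)) -> t) cannot combine by function application — type clash.

undefined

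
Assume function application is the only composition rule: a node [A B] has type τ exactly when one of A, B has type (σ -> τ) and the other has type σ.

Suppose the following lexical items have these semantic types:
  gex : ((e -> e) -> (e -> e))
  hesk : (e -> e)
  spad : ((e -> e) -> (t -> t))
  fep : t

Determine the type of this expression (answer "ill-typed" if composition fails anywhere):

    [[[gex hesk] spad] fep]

t

[gex hesk] — gex of type ((e -> e) -> (e -> e)) combines with hesk of type (e -> e): type (e -> e).
[[gex hesk] spad] — spad of type ((e -> e) -> (t -> t)) combines with [gex hesk] of type (e -> e): type (t -> t).
[[[gex hesk] spad] fep] — [[gex hesk] spad] of type (t -> t) combines with fep of type t: type t.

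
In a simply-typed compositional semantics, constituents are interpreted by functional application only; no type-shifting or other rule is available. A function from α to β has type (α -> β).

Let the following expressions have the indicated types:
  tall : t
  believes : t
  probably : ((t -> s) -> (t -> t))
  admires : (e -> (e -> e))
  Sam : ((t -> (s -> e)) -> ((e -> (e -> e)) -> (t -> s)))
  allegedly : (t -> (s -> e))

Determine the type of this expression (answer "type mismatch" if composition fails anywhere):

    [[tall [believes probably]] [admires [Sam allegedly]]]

At [believes probably]: neither t nor ((t -> s) -> (t -> t)) can take the other as argument; the node is ill-typed.

type mismatch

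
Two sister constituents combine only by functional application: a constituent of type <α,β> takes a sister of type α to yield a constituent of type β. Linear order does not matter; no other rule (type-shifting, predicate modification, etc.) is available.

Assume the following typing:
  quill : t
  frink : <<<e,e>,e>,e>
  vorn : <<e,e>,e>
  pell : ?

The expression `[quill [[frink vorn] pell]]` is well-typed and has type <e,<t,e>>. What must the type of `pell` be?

[quill [[frink vorn] pell]] is required to be <e,<t,e>>. quill : t cannot yield <e,<t,e>> as functor, so [[frink vorn] pell] : <t,<e,<t,e>>>.
[[frink vorn] pell] is required to be <t,<e,<t,e>>>. [frink vorn] : e cannot yield <t,<e,<t,e>>> as functor, so pell : <e,<t,<e,<t,e>>>>.

<e,<t,<e,<t,e>>>>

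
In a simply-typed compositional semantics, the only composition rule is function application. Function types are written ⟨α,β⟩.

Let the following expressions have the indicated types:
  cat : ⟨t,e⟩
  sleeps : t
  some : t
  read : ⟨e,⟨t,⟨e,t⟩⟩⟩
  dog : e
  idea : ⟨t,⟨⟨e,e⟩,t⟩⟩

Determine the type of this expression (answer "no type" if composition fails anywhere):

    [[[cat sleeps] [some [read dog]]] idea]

⟨⟨e,e⟩,t⟩

At [cat sleeps], cat : ⟨t,e⟩ takes sleeps : t, giving e.
At [read dog], read : ⟨e,⟨t,⟨e,t⟩⟩⟩ takes dog : e, giving ⟨t,⟨e,t⟩⟩.
At [some [read dog]], [read dog] : ⟨t,⟨e,t⟩⟩ takes some : t, giving ⟨e,t⟩.
At [[cat sleeps] [some [read dog]]], [some [read dog]] : ⟨e,t⟩ takes [cat sleeps] : e, giving t.
At [[[cat sleeps] [some [read dog]]] idea], idea : ⟨t,⟨⟨e,e⟩,t⟩⟩ takes [[cat sleeps] [some [read dog]]] : t, giving ⟨⟨e,e⟩,t⟩.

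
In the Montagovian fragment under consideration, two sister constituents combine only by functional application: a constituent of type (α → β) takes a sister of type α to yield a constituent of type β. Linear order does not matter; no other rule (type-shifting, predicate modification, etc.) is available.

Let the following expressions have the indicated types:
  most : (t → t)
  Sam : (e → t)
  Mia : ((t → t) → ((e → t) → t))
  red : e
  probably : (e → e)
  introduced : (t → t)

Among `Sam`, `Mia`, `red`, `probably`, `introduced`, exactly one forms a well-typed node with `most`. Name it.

Mia

Sam : (e → t) — does not combine with most.
Mia — combines: Mia : ((t → t) → ((e → t) → t)) takes most : (t → t) as argument, giving ((e → t) → t).
red : e — does not combine with most.
probably : (e → e) — does not combine with most.
introduced : (t → t) — does not combine with most.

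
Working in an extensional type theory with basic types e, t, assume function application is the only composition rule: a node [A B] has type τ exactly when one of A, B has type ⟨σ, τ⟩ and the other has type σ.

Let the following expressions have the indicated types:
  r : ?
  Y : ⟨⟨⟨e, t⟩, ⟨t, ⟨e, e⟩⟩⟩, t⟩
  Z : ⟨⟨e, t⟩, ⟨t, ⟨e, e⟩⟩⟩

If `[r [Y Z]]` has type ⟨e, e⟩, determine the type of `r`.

[r [Y Z]] must have type ⟨e, e⟩. The sister [Y Z] has type t; that is not a function onto ⟨e, e⟩, so r must be the functor, of type ⟨t, ⟨e, e⟩⟩.

⟨t, ⟨e, e⟩⟩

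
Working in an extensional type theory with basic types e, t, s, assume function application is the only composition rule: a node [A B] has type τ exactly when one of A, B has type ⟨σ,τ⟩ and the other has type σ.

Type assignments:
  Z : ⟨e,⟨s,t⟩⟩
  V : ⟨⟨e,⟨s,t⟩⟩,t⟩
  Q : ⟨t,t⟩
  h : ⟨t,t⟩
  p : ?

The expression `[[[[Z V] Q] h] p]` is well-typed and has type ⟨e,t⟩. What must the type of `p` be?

At [[[[Z V] Q] h] p] (required: ⟨e,t⟩): [[[Z V] Q] h] is t, which is not a function with range ⟨e,t⟩; hence p is the functor — type ⟨t,⟨e,t⟩⟩.

⟨t,⟨e,t⟩⟩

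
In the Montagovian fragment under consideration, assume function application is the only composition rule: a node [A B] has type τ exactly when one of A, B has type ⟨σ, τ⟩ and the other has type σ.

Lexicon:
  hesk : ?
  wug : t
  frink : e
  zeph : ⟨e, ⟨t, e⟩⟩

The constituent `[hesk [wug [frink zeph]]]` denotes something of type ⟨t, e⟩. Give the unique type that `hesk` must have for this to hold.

⟨e, ⟨t, e⟩⟩

At [hesk [wug [frink zeph]]] (required: ⟨t, e⟩): [wug [frink zeph]] is e, which is not a function with range ⟨t, e⟩; hence hesk is the functor — type ⟨e, ⟨t, e⟩⟩.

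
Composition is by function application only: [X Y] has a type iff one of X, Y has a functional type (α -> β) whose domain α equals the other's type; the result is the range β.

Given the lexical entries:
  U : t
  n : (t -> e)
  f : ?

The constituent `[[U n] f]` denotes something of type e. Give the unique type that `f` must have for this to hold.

(e -> e)

[[U n] f] is required to be e. [U n] : e cannot yield e as functor, so f : (e -> e).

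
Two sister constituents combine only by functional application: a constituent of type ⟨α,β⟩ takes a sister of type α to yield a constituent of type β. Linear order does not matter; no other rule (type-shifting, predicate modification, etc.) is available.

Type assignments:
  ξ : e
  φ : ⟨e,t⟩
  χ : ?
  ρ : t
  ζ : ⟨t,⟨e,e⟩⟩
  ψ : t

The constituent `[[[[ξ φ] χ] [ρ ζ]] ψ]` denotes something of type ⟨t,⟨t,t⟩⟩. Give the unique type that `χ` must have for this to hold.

For [[[[ξ φ] χ] [ρ ζ]] ψ] to have type ⟨t,⟨t,t⟩⟩ with ψ of type t, [[[ξ φ] χ] [ρ ζ]] must be the function: [[[ξ φ] χ] [ρ ζ]] : ⟨t,⟨t,⟨t,t⟩⟩⟩.
For [[[ξ φ] χ] [ρ ζ]] to have type ⟨t,⟨t,⟨t,t⟩⟩⟩ with [ρ ζ] of type ⟨e,e⟩, [[ξ φ] χ] must be the function: [[ξ φ] χ] : ⟨⟨e,e⟩,⟨t,⟨t,⟨t,t⟩⟩⟩⟩.
For [[ξ φ] χ] to have type ⟨⟨e,e⟩,⟨t,⟨t,⟨t,t⟩⟩⟩⟩ with [ξ φ] of type t, χ must be the function: χ : ⟨t,⟨⟨e,e⟩,⟨t,⟨t,⟨t,t⟩⟩⟩⟩⟩.

⟨t,⟨⟨e,e⟩,⟨t,⟨t,⟨t,t⟩⟩⟩⟩⟩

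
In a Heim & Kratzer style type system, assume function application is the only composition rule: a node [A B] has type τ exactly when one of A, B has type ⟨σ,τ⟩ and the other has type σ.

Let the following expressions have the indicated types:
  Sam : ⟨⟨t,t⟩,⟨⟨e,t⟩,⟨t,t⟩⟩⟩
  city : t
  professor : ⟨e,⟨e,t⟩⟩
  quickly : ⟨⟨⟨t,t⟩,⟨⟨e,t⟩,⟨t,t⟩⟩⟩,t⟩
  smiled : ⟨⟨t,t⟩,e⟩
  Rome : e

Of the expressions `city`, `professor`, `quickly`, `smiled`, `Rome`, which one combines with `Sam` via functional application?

city : t — does not combine with Sam.
professor : ⟨e,⟨e,t⟩⟩ — does not combine with Sam.
quickly — combines: quickly : ⟨⟨⟨t,t⟩,⟨⟨e,t⟩,⟨t,t⟩⟩⟩,t⟩ takes Sam : ⟨⟨t,t⟩,⟨⟨e,t⟩,⟨t,t⟩⟩⟩ as argument, giving t.
smiled : ⟨⟨t,t⟩,e⟩ — does not combine with Sam.
Rome : e — does not combine with Sam.

quickly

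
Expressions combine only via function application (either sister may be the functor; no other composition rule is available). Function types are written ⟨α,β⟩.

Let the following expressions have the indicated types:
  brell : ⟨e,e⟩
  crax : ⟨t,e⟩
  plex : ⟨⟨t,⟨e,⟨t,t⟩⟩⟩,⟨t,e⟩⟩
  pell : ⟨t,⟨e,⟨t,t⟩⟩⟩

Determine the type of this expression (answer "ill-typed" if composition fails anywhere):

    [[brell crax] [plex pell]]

ill-typed

[brell crax]: ⟨e,e⟩ with ⟨t,e⟩ — neither is a function whose domain matches the other; composition fails here.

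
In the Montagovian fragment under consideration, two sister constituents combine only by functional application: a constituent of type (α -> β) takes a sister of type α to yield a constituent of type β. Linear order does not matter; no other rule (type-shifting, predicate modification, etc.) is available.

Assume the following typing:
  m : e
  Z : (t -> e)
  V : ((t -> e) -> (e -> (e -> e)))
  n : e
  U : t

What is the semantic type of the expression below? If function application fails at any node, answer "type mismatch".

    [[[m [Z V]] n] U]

type mismatch

[Z V]: ((t -> e) -> (e -> (e -> e))) applied to (t -> e) yields (e -> (e -> e)).
[m [Z V]]: (e -> (e -> e)) applied to e yields (e -> e).
[[m [Z V]] n]: (e -> e) applied to e yields e.
[[[m [Z V]] n] U]: e and t cannot combine by function application — type clash.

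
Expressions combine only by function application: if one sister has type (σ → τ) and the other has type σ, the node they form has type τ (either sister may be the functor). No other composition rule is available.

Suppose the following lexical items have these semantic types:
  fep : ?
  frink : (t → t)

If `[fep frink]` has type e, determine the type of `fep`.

[fep frink] must have type e. The sister frink has type (t → t); that is not a function onto e, so fep must be the functor, of type ((t → t) → e).

((t → t) → e)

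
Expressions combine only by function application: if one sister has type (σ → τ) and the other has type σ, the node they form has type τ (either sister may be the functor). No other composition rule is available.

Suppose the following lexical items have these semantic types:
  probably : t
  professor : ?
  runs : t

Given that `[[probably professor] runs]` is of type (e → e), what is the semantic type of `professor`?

(t → (t → (e → e)))

At [[probably professor] runs] (required: (e → e)): runs is t, which is not a function with range (e → e); hence [probably professor] is the functor — type (t → (e → e)).
At [probably professor] (required: (t → (e → e))): probably is t, which is not a function with range (t → (e → e)); hence professor is the functor — type (t → (t → (e → e))).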